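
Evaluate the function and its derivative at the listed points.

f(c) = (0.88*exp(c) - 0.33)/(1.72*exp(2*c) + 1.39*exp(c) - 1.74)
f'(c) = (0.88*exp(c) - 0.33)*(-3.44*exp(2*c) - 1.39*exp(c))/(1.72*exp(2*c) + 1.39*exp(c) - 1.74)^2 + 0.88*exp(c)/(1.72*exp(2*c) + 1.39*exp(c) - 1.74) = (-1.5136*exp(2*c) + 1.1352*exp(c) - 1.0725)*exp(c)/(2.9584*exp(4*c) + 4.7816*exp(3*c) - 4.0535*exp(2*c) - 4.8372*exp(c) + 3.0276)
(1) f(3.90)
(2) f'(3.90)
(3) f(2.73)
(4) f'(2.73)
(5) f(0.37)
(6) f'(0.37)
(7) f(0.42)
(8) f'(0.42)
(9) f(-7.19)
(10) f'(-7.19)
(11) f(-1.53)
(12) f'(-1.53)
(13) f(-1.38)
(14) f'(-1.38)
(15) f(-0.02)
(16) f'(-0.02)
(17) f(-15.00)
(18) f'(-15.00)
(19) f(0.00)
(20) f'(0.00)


(1) = 0.01
(2) = -0.01
(3) = 0.03
(4) = -0.03
(5) = 0.24
(6) = -0.25
(7) = 0.23
(8) = -0.23
(9) = 0.19
(10) = -0.00
(11) = 0.10
(12) = -0.11
(13) = 0.08
(14) = -0.14
(15) = 0.42
(16) = -0.85
(17) = 0.19
(18) = -0.00
(19) = 0.40
(20) = -0.77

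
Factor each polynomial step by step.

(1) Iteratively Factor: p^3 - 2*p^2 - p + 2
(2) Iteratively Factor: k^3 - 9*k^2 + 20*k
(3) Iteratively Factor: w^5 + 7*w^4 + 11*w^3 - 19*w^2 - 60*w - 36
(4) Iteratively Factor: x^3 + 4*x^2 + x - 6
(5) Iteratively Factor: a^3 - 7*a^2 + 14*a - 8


(1) = (p - 2)*(p^2 - 1) = (p - 2)*(p - 1)*(p + 1)
(2) = (k - 5)*(k^2 - 4*k) = k*(k - 5)*(k - 4)
(3) = (w + 3)*(w^4 + 4*w^3 - w^2 - 16*w - 12) = (w - 2)*(w + 3)*(w^3 + 6*w^2 + 11*w + 6) = (w - 2)*(w + 2)*(w + 3)*(w^2 + 4*w + 3) = (w - 2)*(w + 1)*(w + 2)*(w + 3)*(w + 3)
(4) = (x + 3)*(x^2 + x - 2) = (x + 2)*(x + 3)*(x - 1)
(5) = (a - 2)*(a^2 - 5*a + 4) = (a - 4)*(a - 2)*(a - 1)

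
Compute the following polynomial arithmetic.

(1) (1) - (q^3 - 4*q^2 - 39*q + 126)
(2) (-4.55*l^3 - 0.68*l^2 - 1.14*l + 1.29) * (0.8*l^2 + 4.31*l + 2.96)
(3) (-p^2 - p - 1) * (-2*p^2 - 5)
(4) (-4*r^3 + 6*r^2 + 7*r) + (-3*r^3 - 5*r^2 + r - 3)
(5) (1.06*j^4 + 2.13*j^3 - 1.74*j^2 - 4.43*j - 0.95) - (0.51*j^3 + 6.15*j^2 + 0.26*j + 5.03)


(1) = -q^3 + 4*q^2 + 39*q - 125
(2) = -3.64*l^5 - 20.1545*l^4 - 17.3108*l^3 - 5.8942*l^2 + 2.1855*l + 3.8184
(3) = 2*p^4 + 2*p^3 + 7*p^2 + 5*p + 5
(4) = -7*r^3 + r^2 + 8*r - 3
(5) = 1.06*j^4 + 1.62*j^3 - 7.89*j^2 - 4.69*j - 5.98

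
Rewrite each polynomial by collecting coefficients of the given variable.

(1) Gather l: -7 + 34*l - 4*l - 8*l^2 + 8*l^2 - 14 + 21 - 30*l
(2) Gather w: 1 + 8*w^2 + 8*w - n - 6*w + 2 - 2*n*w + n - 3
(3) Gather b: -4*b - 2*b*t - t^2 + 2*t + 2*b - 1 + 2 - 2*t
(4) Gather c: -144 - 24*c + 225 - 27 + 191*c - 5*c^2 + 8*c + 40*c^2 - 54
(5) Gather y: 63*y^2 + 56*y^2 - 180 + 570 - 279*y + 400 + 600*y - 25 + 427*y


(1) = 0
(2) = 8*w^2 + w*(2 - 2*n)
(3) = b*(-2*t - 2) - t^2 + 1
(4) = 35*c^2 + 175*c
(5) = 119*y^2 + 748*y + 765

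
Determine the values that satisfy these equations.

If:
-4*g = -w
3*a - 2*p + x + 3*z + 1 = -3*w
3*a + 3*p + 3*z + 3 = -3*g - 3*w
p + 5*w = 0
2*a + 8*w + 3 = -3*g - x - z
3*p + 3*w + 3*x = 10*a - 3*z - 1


Then:
a = -988/905
g = 56/905
p = -224/181
w = 224/905
x = -3622/905
z = 923/905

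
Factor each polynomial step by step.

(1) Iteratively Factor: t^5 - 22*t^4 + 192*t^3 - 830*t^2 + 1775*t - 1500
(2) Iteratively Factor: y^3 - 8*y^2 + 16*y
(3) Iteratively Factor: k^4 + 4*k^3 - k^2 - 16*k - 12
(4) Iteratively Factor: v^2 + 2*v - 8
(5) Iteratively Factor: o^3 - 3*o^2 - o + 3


(1) = (t - 5)*(t^4 - 17*t^3 + 107*t^2 - 295*t + 300) = (t - 5)^2*(t^3 - 12*t^2 + 47*t - 60) = (t - 5)^2*(t - 3)*(t^2 - 9*t + 20) = (t - 5)^3*(t - 3)*(t - 4)
(2) = (y)*(y^2 - 8*y + 16) = y*(y - 4)*(y - 4)
(3) = (k + 1)*(k^3 + 3*k^2 - 4*k - 12) = (k - 2)*(k + 1)*(k^2 + 5*k + 6) = (k - 2)*(k + 1)*(k + 2)*(k + 3)
(4) = (v - 2)*(v + 4)
(5) = (o - 1)*(o^2 - 2*o - 3) = (o - 3)*(o - 1)*(o + 1)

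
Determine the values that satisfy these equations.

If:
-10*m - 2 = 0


Then:
m = -1/5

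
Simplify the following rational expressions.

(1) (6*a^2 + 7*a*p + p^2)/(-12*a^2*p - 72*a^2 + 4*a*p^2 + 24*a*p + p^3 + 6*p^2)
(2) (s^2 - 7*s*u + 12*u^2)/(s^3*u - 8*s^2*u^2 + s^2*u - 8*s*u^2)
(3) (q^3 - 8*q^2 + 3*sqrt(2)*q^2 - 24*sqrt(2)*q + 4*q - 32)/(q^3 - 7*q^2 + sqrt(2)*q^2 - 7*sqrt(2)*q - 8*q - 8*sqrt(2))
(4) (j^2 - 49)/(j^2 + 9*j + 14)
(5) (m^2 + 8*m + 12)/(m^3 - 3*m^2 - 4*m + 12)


(1) = (a + p)/(-2*a*p - 12*a + p^2 + 6*p)
(2) = (s^2 - 7*s*u + 12*u^2)/(s^3*u - 8*s^2*u^2 + s^2*u - 8*s*u^2)
(3) = (q + 2*sqrt(2))/(q + 1)
(4) = (j - 7)/(j + 2)
(5) = (m + 6)/(m^2 - 5*m + 6)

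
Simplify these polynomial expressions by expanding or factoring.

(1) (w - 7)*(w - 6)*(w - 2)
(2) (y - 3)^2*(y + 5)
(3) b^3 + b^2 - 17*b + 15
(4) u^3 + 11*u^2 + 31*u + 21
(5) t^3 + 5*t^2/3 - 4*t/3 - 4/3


(1) = w^3 - 15*w^2 + 68*w - 84
(2) = y^3 - y^2 - 21*y + 45
(3) = (b - 3)*(b - 1)*(b + 5)
(4) = (u + 1)*(u + 3)*(u + 7)
(5) = (t - 1)*(t + 2/3)*(t + 2)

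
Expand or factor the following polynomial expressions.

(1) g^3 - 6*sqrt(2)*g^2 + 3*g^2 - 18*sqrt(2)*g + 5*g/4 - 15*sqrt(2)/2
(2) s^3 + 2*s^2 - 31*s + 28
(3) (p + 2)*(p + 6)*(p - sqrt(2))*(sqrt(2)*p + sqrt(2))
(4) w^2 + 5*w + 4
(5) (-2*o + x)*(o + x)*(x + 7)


(1) = (g + 1/2)*(g + 5/2)*(g - 6*sqrt(2))
(2) = (s - 4)*(s - 1)*(s + 7)
(3) = sqrt(2)*p^4 - 2*p^3 + 9*sqrt(2)*p^3 - 18*p^2 + 20*sqrt(2)*p^2 - 40*p + 12*sqrt(2)*p - 24
(4) = (w + 1)*(w + 4)
(5) = -2*o^2*x - 14*o^2 - o*x^2 - 7*o*x + x^3 + 7*x^2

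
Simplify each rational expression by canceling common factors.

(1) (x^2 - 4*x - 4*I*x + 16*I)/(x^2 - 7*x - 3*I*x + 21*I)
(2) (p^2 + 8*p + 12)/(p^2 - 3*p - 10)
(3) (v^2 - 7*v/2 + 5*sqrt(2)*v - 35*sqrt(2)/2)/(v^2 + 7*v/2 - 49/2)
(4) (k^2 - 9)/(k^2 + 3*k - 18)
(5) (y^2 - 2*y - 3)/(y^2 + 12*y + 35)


(1) = (x^2 + x*(-4 - 4*I) + 16*I)/(x^2 + x*(-7 - 3*I) + 21*I)
(2) = (p + 6)/(p - 5)
(3) = (4*v + 20*sqrt(2))/(4*v + 28)
(4) = (k + 3)/(k + 6)
(5) = (y^2 - 2*y - 3)/(y^2 + 12*y + 35)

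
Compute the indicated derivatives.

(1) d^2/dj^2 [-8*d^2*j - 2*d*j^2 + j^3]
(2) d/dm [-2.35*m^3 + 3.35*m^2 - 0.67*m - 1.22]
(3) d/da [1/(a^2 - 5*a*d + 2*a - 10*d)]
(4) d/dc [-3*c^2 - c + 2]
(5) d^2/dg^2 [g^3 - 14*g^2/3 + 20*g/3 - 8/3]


(1) = -4*d + 6*j
(2) = -7.05*m^2 + 6.7*m - 0.67
(3) = (-2*a + 5*d - 2)/(a^2 - 5*a*d + 2*a - 10*d)^2
(4) = -6*c - 1
(5) = 6*g - 28/3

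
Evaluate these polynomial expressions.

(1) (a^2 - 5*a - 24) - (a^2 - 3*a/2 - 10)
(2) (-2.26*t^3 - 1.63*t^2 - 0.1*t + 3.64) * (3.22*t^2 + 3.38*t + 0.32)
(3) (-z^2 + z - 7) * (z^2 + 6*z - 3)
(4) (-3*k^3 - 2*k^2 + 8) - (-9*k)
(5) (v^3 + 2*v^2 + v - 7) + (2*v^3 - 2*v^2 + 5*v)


(1) = -7*a/2 - 14
(2) = -7.2772*t^5 - 12.8874*t^4 - 6.5546*t^3 + 10.8612*t^2 + 12.2712*t + 1.1648
(3) = -z^4 - 5*z^3 + 2*z^2 - 45*z + 21
(4) = -3*k^3 - 2*k^2 + 9*k + 8
(5) = 3*v^3 + 6*v - 7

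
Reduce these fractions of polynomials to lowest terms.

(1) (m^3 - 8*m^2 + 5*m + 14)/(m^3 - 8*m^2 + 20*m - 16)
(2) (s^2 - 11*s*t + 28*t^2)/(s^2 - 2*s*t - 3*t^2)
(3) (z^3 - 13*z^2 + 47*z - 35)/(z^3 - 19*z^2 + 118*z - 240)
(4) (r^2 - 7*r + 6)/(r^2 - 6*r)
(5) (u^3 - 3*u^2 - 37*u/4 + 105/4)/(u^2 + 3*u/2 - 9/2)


(1) = (m^2 - 6*m - 7)/(m^2 - 6*m + 8)
(2) = (s^2 - 11*s*t + 28*t^2)/(s^2 - 2*s*t - 3*t^2)
(3) = (z^2 - 8*z + 7)/(z^2 - 14*z + 48)
(4) = (r - 1)/r
(5) = (4*u^2 - 24*u + 35)/(4*u - 6)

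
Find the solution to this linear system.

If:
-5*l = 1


Then:
l = -1/5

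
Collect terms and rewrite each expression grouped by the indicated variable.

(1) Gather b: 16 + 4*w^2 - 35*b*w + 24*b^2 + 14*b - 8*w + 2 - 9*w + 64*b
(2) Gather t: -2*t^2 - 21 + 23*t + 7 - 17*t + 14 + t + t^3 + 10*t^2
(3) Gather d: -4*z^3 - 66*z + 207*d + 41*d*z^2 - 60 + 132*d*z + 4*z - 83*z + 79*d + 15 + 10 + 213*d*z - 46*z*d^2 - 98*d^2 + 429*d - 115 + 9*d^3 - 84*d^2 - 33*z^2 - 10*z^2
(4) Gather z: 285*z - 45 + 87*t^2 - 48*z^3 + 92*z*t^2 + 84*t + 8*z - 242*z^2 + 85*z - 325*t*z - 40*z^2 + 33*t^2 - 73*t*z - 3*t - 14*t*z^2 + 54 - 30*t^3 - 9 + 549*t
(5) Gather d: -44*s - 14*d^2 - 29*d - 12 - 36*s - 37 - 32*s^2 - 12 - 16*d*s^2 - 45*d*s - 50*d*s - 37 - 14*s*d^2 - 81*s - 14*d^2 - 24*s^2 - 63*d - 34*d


(1) = 24*b^2 + b*(78 - 35*w) + 4*w^2 - 17*w + 18
(2) = t^3 + 8*t^2 + 7*t
(3) = 9*d^3 + d^2*(-46*z - 182) + d*(41*z^2 + 345*z + 715) - 4*z^3 - 43*z^2 - 145*z - 150
(4) = -30*t^3 + 120*t^2 + 630*t - 48*z^3 + z^2*(-14*t - 282) + z*(92*t^2 - 398*t + 378)
(5) = d^2*(-14*s - 28) + d*(-16*s^2 - 95*s - 126) - 56*s^2 - 161*s - 98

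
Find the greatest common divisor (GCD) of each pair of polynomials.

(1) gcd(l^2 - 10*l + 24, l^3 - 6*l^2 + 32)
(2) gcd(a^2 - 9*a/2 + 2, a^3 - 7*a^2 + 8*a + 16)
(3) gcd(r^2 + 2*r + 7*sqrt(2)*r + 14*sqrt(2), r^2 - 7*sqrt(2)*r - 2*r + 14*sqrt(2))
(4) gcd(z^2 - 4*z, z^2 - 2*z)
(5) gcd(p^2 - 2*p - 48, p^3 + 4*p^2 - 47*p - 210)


(1) = gcd((l - 6)*(l - 4), (l - 4)^2*(l + 2)) = l - 4
(2) = gcd((a - 4)*(a - 1/2), (a - 4)^2*(a + 1)) = a - 4
(3) = gcd((r + 2)*(r + 7*sqrt(2)), (r - 2)*(r - 7*sqrt(2))) = 1
(4) = gcd(z*(z - 4), z*(z - 2)) = z
(5) = gcd((p - 8)*(p + 6), (p - 7)*(p + 5)*(p + 6)) = p + 6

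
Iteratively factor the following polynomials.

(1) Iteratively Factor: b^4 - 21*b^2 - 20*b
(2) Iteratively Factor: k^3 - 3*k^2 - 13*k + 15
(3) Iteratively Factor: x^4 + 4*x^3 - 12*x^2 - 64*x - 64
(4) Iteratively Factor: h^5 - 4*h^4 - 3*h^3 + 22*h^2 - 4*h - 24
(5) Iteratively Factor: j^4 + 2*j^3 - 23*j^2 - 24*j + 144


(1) = (b + 4)*(b^3 - 4*b^2 - 5*b) = (b - 5)*(b + 4)*(b^2 + b) = (b - 5)*(b + 1)*(b + 4)*(b)
(2) = (k - 5)*(k^2 + 2*k - 3) = (k - 5)*(k + 3)*(k - 1)
(3) = (x + 4)*(x^3 - 12*x - 16) = (x - 4)*(x + 4)*(x^2 + 4*x + 4) = (x - 4)*(x + 2)*(x + 4)*(x + 2)
(4) = (h + 1)*(h^4 - 5*h^3 + 2*h^2 + 20*h - 24) = (h + 1)*(h + 2)*(h^3 - 7*h^2 + 16*h - 12) = (h - 2)*(h + 1)*(h + 2)*(h^2 - 5*h + 6) = (h - 3)*(h - 2)*(h + 1)*(h + 2)*(h - 2)
(5) = (j - 3)*(j^3 + 5*j^2 - 8*j - 48) = (j - 3)*(j + 4)*(j^2 + j - 12) = (j - 3)^2*(j + 4)*(j + 4)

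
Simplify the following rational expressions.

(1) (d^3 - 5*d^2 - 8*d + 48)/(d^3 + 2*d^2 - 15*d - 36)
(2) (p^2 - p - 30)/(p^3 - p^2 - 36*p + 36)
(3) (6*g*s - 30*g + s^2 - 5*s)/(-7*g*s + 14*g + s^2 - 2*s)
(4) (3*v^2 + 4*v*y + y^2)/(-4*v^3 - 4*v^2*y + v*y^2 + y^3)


(1) = (d - 4)/(d + 3)
(2) = (p + 5)/(p^2 + 5*p - 6)
(3) = (6*g*s - 30*g + s^2 - 5*s)/(-7*g*s + 14*g + s^2 - 2*s)
(4) = (3*v + y)/(-4*v^2 + y^2)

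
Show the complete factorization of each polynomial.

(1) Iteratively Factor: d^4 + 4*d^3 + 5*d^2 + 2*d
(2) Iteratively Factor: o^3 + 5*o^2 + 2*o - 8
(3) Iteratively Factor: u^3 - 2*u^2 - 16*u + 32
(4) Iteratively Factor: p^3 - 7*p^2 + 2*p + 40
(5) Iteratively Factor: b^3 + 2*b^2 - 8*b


(1) = (d + 2)*(d^3 + 2*d^2 + d) = d*(d + 2)*(d^2 + 2*d + 1) = d*(d + 1)*(d + 2)*(d + 1)
(2) = (o + 4)*(o^2 + o - 2) = (o - 1)*(o + 4)*(o + 2)
(3) = (u - 4)*(u^2 + 2*u - 8) = (u - 4)*(u - 2)*(u + 4)
(4) = (p + 2)*(p^2 - 9*p + 20) = (p - 5)*(p + 2)*(p - 4)
(5) = (b)*(b^2 + 2*b - 8) = b*(b - 2)*(b + 4)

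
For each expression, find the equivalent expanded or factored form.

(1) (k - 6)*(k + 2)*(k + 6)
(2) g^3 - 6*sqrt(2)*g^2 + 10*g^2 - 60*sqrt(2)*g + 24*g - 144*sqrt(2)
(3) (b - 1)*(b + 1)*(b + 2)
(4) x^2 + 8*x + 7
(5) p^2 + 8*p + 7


(1) = k^3 + 2*k^2 - 36*k - 72
(2) = (g + 4)*(g + 6)*(g - 6*sqrt(2))
(3) = b^3 + 2*b^2 - b - 2
(4) = (x + 1)*(x + 7)
(5) = (p + 1)*(p + 7)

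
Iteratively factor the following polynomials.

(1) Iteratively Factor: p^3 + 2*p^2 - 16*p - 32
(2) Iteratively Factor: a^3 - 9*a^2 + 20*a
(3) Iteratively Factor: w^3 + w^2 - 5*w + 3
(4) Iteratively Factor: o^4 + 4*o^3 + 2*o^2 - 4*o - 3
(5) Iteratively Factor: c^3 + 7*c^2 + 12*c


(1) = (p + 4)*(p^2 - 2*p - 8) = (p - 4)*(p + 4)*(p + 2)
(2) = (a - 5)*(a^2 - 4*a) = a*(a - 5)*(a - 4)
(3) = (w - 1)*(w^2 + 2*w - 3) = (w - 1)*(w + 3)*(w - 1)
(4) = (o + 1)*(o^3 + 3*o^2 - o - 3) = (o + 1)^2*(o^2 + 2*o - 3) = (o + 1)^2*(o + 3)*(o - 1)
(5) = (c + 4)*(c^2 + 3*c) = c*(c + 4)*(c + 3)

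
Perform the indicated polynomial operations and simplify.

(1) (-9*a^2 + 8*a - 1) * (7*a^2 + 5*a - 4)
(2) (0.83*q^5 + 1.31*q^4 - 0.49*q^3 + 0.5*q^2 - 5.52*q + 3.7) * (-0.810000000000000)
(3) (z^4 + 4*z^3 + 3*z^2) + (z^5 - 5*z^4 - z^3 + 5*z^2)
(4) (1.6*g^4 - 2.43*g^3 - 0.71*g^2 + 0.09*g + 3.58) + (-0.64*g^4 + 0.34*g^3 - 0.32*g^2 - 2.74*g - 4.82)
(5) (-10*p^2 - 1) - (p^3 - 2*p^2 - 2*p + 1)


(1) = -63*a^4 + 11*a^3 + 69*a^2 - 37*a + 4
(2) = -0.6723*q^5 - 1.0611*q^4 + 0.3969*q^3 - 0.405*q^2 + 4.4712*q - 2.997
(3) = z^5 - 4*z^4 + 3*z^3 + 8*z^2
(4) = 0.96*g^4 - 2.09*g^3 - 1.03*g^2 - 2.65*g - 1.24
(5) = -p^3 - 8*p^2 + 2*p - 2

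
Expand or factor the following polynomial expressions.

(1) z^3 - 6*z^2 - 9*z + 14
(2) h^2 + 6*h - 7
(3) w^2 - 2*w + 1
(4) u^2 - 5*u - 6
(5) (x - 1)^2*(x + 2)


(1) = (z - 7)*(z - 1)*(z + 2)
(2) = (h - 1)*(h + 7)
(3) = (w - 1)^2
(4) = (u - 6)*(u + 1)
(5) = x^3 - 3*x + 2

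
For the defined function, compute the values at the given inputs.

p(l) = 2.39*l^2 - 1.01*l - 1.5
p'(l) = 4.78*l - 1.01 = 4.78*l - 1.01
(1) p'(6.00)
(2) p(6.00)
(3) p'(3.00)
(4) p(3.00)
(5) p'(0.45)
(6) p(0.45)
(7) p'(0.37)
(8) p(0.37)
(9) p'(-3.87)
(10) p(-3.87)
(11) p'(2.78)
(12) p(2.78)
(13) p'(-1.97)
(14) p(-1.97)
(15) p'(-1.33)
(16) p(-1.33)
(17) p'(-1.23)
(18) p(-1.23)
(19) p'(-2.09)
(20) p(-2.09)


(1) = 27.67
(2) = 78.48
(3) = 13.33
(4) = 16.98
(5) = 1.14
(6) = -1.47
(7) = 0.76
(8) = -1.55
(9) = -19.51
(10) = 38.20
(11) = 12.28
(12) = 14.16
(13) = -10.43
(14) = 9.77
(15) = -7.37
(16) = 4.07
(17) = -6.89
(18) = 3.36
(19) = -11.00
(20) = 11.05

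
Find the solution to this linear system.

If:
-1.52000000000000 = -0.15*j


Then:
j = 10.13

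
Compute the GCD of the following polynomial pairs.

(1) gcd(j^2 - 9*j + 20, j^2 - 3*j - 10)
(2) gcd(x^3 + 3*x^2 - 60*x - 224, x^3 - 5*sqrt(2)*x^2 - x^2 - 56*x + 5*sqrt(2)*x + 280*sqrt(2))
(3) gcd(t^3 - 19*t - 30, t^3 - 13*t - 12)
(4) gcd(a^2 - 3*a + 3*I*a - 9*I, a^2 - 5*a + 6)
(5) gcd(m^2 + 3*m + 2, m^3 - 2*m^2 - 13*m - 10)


(1) = j - 5
(2) = gcd((x - 8)*(x + 4)*(x + 7), (x - 8)*(x + 7)*(x - 5*sqrt(2))) = x^2 - x - 56
(3) = gcd((t - 5)*(t + 2)*(t + 3), (t - 4)*(t + 1)*(t + 3)) = t + 3
(4) = a - 3
(5) = m^2 + 3*m + 2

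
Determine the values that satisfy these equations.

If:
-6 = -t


Then:
t = 6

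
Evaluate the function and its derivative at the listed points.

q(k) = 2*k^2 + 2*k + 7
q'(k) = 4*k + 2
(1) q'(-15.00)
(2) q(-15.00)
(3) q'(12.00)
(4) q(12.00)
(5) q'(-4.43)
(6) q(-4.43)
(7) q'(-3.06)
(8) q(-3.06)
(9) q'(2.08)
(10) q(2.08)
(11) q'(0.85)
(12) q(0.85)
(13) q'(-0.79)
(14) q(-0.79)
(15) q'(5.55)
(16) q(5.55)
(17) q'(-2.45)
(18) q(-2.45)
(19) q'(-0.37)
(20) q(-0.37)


(1) = -58.00
(2) = 427.00
(3) = 50.00
(4) = 319.00
(5) = -15.72
(6) = 37.39
(7) = -10.24
(8) = 19.61
(9) = 10.32
(10) = 19.81
(11) = 5.40
(12) = 10.14
(13) = -1.16
(14) = 6.67
(15) = 24.20
(16) = 79.70
(17) = -7.80
(18) = 14.11
(19) = 0.52
(20) = 6.53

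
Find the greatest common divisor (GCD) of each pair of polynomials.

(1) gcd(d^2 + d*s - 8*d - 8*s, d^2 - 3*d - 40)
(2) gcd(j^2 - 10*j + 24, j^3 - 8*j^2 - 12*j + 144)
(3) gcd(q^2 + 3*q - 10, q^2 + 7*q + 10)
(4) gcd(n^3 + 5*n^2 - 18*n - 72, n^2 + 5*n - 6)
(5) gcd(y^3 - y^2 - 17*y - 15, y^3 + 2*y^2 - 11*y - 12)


(1) = d - 8
(2) = gcd((j - 6)*(j - 4), (j - 6)^2*(j + 4)) = j - 6
(3) = gcd((q - 2)*(q + 5), (q + 2)*(q + 5)) = q + 5
(4) = n + 6
(5) = y + 1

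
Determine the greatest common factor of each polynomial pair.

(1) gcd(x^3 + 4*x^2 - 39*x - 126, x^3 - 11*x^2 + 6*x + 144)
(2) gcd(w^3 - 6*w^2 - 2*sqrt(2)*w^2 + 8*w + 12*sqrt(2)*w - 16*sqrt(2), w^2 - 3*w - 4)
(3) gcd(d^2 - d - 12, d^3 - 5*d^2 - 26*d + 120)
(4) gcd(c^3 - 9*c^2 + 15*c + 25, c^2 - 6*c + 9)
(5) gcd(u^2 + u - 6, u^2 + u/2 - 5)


(1) = gcd((x - 6)*(x + 3)*(x + 7), (x - 8)*(x - 6)*(x + 3)) = x^2 - 3*x - 18
(2) = gcd((w - 4)*(w - 2)*(w - 2*sqrt(2)), (w - 4)*(w + 1)) = w - 4
(3) = d - 4
(4) = gcd((c - 5)^2*(c + 1), (c - 3)^2) = 1
(5) = u - 2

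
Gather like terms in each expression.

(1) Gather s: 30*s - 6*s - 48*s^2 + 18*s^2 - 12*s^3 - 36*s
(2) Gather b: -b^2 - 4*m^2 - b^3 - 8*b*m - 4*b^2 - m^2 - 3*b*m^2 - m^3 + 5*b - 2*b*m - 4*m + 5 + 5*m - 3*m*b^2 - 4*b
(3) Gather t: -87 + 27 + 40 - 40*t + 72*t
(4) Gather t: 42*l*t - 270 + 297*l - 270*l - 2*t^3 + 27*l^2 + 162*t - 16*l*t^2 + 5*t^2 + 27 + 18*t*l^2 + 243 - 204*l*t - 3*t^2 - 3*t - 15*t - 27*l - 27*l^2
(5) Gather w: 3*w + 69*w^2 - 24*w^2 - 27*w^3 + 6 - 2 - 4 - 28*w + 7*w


(1) = -12*s^3 - 30*s^2 - 12*s
(2) = -b^3 + b^2*(-3*m - 5) + b*(-3*m^2 - 10*m + 1) - m^3 - 5*m^2 + m + 5
(3) = 32*t - 20
(4) = -2*t^3 + t^2*(2 - 16*l) + t*(18*l^2 - 162*l + 144)
(5) = -27*w^3 + 45*w^2 - 18*w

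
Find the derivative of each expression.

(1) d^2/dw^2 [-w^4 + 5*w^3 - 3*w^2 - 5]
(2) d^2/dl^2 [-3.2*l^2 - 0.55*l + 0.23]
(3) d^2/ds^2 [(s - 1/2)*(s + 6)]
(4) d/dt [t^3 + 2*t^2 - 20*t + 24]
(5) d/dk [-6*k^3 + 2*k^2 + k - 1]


(1) = -12*w^2 + 30*w - 6
(2) = -6.40000000000000
(3) = 2
(4) = 3*t^2 + 4*t - 20
(5) = -18*k^2 + 4*k + 1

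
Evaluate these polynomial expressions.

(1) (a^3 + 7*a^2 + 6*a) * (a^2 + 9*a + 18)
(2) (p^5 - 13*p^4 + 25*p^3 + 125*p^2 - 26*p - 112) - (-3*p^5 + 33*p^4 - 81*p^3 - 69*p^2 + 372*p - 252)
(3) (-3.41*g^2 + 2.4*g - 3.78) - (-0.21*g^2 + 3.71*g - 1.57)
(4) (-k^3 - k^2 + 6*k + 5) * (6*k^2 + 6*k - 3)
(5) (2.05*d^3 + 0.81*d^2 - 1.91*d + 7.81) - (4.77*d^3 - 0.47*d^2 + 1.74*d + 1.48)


(1) = a^5 + 16*a^4 + 87*a^3 + 180*a^2 + 108*a
(2) = 4*p^5 - 46*p^4 + 106*p^3 + 194*p^2 - 398*p + 140
(3) = -3.2*g^2 - 1.31*g - 2.21
(4) = -6*k^5 - 12*k^4 + 33*k^3 + 69*k^2 + 12*k - 15
(5) = -2.72*d^3 + 1.28*d^2 - 3.65*d + 6.33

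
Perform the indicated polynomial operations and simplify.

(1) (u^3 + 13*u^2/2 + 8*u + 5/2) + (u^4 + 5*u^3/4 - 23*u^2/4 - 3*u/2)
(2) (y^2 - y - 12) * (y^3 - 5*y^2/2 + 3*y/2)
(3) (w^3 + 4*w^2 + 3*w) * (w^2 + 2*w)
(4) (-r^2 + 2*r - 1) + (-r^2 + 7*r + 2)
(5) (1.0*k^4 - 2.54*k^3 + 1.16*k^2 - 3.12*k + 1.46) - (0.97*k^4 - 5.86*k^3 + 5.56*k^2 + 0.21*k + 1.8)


(1) = u^4 + 9*u^3/4 + 3*u^2/4 + 13*u/2 + 5/2
(2) = y^5 - 7*y^4/2 - 8*y^3 + 57*y^2/2 - 18*y
(3) = w^5 + 6*w^4 + 11*w^3 + 6*w^2
(4) = -2*r^2 + 9*r + 1
(5) = 0.03*k^4 + 3.32*k^3 - 4.4*k^2 - 3.33*k - 0.34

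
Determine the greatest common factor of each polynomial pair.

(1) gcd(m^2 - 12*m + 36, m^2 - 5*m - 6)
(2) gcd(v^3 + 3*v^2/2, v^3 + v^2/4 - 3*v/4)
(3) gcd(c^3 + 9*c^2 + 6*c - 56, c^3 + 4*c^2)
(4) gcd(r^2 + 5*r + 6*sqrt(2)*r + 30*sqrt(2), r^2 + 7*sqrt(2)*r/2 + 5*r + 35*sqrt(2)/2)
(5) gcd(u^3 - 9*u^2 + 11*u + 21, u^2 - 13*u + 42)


(1) = gcd((m - 6)^2, (m - 6)*(m + 1)) = m - 6
(2) = v
(3) = gcd((c - 2)*(c + 4)*(c + 7), c^2*(c + 4)) = c + 4
(4) = r + 5
(5) = gcd((u - 7)*(u - 3)*(u + 1), (u - 7)*(u - 6)) = u - 7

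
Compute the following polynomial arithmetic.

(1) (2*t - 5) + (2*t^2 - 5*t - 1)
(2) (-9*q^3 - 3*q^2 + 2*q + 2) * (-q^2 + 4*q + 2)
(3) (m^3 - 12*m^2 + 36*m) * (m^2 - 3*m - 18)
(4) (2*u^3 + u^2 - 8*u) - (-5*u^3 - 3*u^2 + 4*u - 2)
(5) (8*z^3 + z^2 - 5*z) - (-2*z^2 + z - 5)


(1) = 2*t^2 - 3*t - 6
(2) = 9*q^5 - 33*q^4 - 32*q^3 + 12*q + 4
(3) = m^5 - 15*m^4 + 54*m^3 + 108*m^2 - 648*m
(4) = 7*u^3 + 4*u^2 - 12*u + 2
(5) = 8*z^3 + 3*z^2 - 6*z + 5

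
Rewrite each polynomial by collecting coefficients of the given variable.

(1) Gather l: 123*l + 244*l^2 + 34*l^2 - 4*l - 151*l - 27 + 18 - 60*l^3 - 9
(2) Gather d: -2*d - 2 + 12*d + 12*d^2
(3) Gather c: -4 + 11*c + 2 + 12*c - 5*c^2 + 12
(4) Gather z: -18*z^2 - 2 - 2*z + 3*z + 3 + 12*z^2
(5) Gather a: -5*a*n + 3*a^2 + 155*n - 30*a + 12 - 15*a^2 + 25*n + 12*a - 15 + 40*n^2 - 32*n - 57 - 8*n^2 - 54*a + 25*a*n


(1) = -60*l^3 + 278*l^2 - 32*l - 18
(2) = 12*d^2 + 10*d - 2
(3) = -5*c^2 + 23*c + 10
(4) = -6*z^2 + z + 1
(5) = -12*a^2 + a*(20*n - 72) + 32*n^2 + 148*n - 60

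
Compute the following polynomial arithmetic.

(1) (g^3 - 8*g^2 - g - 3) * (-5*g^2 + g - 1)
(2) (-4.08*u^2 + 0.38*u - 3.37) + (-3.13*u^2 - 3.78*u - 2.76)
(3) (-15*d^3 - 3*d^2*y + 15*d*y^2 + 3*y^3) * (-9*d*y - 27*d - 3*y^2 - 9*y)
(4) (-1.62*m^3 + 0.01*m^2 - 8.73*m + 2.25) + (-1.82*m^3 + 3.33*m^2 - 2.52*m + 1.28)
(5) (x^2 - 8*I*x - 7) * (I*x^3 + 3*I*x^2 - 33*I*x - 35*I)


(1) = -5*g^5 + 41*g^4 - 4*g^3 + 22*g^2 - 2*g + 3
(2) = -7.21*u^2 - 3.4*u - 6.13
(3) = 135*d^4*y + 405*d^4 + 72*d^3*y^2 + 216*d^3*y - 126*d^2*y^3 - 378*d^2*y^2 - 72*d*y^4 - 216*d*y^3 - 9*y^5 - 27*y^4
(4) = -3.44*m^3 + 3.34*m^2 - 11.25*m + 3.53
(5) = I*x^5 + 8*x^4 + 3*I*x^4 + 24*x^3 - 40*I*x^3 - 264*x^2 - 56*I*x^2 - 280*x + 231*I*x + 245*I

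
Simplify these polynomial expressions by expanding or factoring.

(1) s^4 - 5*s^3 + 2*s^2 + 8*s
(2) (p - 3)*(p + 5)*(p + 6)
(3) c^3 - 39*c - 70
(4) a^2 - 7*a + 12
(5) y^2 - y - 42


(1) = s*(s - 4)*(s - 2)*(s + 1)
(2) = p^3 + 8*p^2 - 3*p - 90
(3) = (c - 7)*(c + 2)*(c + 5)
(4) = (a - 4)*(a - 3)
(5) = (y - 7)*(y + 6)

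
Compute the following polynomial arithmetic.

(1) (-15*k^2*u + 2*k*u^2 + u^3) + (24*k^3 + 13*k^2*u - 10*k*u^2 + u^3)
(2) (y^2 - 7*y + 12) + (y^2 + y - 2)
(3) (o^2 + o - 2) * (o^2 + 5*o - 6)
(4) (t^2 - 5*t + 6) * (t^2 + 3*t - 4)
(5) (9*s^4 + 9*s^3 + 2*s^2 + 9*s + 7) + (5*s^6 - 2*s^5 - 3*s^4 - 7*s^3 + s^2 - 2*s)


(1) = 24*k^3 - 2*k^2*u - 8*k*u^2 + 2*u^3
(2) = 2*y^2 - 6*y + 10
(3) = o^4 + 6*o^3 - 3*o^2 - 16*o + 12
(4) = t^4 - 2*t^3 - 13*t^2 + 38*t - 24
(5) = 5*s^6 - 2*s^5 + 6*s^4 + 2*s^3 + 3*s^2 + 7*s + 7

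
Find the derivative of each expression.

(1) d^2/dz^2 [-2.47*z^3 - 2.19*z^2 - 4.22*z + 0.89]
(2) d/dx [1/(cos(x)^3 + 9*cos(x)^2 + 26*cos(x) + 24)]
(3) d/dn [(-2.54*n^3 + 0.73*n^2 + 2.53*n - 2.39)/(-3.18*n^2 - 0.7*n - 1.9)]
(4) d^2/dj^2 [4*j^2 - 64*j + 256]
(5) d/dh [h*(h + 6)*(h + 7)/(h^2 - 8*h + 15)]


(1) = -14.82*z - 4.38
(2) = (3*cos(x)^2 + 18*cos(x) + 26)*sin(x)/(cos(x)^3 + 9*cos(x)^2 + 26*cos(x) + 24)^2
(3) = (8.0772*n^4 + 3.556*n^3 + 22.0124*n^2 - 17.9744*n - 6.48)/(10.1124*n^4 + 4.452*n^3 + 12.574*n^2 + 2.66*n + 3.61)
(4) = 8
(5) = (h^4 - 16*h^3 - 101*h^2 + 390*h + 630)/(h^4 - 16*h^3 + 94*h^2 - 240*h + 225)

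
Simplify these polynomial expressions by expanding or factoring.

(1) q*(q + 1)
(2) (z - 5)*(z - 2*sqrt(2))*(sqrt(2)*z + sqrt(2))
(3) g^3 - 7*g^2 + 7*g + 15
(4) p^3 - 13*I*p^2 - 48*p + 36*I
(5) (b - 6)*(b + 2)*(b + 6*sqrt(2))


(1) = q^2 + q
(2) = sqrt(2)*z^3 - 4*sqrt(2)*z^2 - 4*z^2 - 5*sqrt(2)*z + 16*z + 20
(3) = (g - 5)*(g - 3)*(g + 1)
(4) = (p - 6*I)^2*(p - I)
(5) = b^3 - 4*b^2 + 6*sqrt(2)*b^2 - 24*sqrt(2)*b - 12*b - 72*sqrt(2)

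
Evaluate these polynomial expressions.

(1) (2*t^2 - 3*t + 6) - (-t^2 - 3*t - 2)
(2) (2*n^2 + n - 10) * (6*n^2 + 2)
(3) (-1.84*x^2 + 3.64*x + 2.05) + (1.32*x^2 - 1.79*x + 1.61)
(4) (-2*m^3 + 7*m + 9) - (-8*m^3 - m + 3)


(1) = 3*t^2 + 8
(2) = 12*n^4 + 6*n^3 - 56*n^2 + 2*n - 20
(3) = -0.52*x^2 + 1.85*x + 3.66
(4) = 6*m^3 + 8*m + 6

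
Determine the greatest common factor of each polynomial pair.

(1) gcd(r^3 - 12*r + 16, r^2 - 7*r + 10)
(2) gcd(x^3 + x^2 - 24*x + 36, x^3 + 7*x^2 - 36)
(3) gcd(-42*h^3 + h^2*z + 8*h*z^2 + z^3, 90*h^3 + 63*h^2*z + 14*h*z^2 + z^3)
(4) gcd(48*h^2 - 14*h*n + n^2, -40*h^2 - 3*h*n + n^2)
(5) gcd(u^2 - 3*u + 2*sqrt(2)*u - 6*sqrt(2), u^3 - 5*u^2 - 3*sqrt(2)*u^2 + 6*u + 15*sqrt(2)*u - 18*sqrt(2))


(1) = r - 2
(2) = x^2 + 4*x - 12
(3) = gcd((-2*h + z)*(3*h + z)*(7*h + z), (3*h + z)*(5*h + z)*(6*h + z)) = 3*h + z
(4) = gcd((-8*h + n)*(-6*h + n), (-8*h + n)*(5*h + n)) = 8*h - n
(5) = gcd((u - 3)*(u + 2*sqrt(2)), (u - 3)*(u - 2)*(u - 3*sqrt(2))) = u - 3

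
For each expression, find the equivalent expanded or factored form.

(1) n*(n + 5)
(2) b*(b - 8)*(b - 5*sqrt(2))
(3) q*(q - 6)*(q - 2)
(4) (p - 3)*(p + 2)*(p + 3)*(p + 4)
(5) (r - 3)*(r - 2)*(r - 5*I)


(1) = n^2 + 5*n
(2) = b^3 - 8*b^2 - 5*sqrt(2)*b^2 + 40*sqrt(2)*b
(3) = q^3 - 8*q^2 + 12*q
(4) = p^4 + 6*p^3 - p^2 - 54*p - 72
(5) = r^3 - 5*r^2 - 5*I*r^2 + 6*r + 25*I*r - 30*I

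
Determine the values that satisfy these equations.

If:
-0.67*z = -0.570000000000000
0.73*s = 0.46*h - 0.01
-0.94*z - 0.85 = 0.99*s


Then:
h = -2.62
s = -1.67
z = 0.85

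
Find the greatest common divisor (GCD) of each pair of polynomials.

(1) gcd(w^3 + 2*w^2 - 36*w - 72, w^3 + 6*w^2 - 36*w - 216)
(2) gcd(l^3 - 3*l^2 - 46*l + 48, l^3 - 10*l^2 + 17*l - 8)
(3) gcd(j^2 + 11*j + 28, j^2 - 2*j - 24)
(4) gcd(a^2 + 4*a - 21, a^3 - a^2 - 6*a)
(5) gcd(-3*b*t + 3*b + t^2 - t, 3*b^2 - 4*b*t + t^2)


(1) = w^2 - 36
(2) = l^2 - 9*l + 8
(3) = gcd((j + 4)*(j + 7), (j - 6)*(j + 4)) = j + 4
(4) = gcd((a - 3)*(a + 7), a*(a - 3)*(a + 2)) = a - 3
(5) = gcd((-3*b + t)*(t - 1), (-3*b + t)*(-b + t)) = -3*b + t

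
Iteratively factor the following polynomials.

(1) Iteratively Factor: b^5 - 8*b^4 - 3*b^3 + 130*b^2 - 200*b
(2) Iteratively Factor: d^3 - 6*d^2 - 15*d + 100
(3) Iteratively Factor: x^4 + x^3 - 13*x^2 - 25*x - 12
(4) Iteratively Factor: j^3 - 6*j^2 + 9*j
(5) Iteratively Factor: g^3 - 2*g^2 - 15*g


(1) = (b)*(b^4 - 8*b^3 - 3*b^2 + 130*b - 200) = b*(b - 2)*(b^3 - 6*b^2 - 15*b + 100) = b*(b - 5)*(b - 2)*(b^2 - b - 20) = b*(b - 5)^2*(b - 2)*(b + 4)
(2) = (d - 5)*(d^2 - d - 20) = (d - 5)*(d + 4)*(d - 5)
(3) = (x - 4)*(x^3 + 5*x^2 + 7*x + 3) = (x - 4)*(x + 3)*(x^2 + 2*x + 1) = (x - 4)*(x + 1)*(x + 3)*(x + 1)
(4) = (j)*(j^2 - 6*j + 9) = j*(j - 3)*(j - 3)
(5) = (g)*(g^2 - 2*g - 15) = g*(g - 5)*(g + 3)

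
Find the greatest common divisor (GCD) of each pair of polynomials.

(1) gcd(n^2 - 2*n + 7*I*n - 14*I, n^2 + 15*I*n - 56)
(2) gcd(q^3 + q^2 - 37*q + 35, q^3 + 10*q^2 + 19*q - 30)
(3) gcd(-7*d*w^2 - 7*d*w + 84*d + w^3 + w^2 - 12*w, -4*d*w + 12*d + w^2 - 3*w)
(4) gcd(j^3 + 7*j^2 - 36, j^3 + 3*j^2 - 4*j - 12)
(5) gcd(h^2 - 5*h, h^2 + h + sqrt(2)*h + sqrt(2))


(1) = n + 7*I
(2) = q - 1
(3) = w - 3
(4) = gcd((j - 2)*(j + 3)*(j + 6), (j - 2)*(j + 2)*(j + 3)) = j^2 + j - 6
(5) = gcd(h*(h - 5), (h + 1)*(h + sqrt(2))) = 1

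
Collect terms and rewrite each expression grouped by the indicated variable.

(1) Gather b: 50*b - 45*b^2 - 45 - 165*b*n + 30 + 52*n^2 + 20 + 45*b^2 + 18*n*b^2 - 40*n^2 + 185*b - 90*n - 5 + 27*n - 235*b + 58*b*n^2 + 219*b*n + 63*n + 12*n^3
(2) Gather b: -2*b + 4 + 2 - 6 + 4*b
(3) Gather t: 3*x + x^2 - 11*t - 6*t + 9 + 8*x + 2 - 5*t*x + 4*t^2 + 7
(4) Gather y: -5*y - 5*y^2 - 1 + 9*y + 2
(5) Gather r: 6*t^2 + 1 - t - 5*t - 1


(1) = 18*b^2*n + b*(58*n^2 + 54*n) + 12*n^3 + 12*n^2
(2) = 2*b
(3) = 4*t^2 + t*(-5*x - 17) + x^2 + 11*x + 18
(4) = -5*y^2 + 4*y + 1
(5) = 6*t^2 - 6*t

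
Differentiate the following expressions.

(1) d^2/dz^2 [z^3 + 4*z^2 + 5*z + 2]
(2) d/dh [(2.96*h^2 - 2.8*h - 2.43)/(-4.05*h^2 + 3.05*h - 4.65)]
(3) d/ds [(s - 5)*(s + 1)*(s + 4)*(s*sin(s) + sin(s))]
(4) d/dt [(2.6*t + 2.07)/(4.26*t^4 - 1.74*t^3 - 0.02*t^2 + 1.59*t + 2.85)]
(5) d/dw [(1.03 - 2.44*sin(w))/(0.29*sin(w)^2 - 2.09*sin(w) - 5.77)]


(1) = 6*z + 8
(2) = (-2.312*h^2 - 47.211*h + 20.4315)/(16.4025*h^4 - 24.705*h^3 + 46.9675*h^2 - 28.365*h + 21.6225)
(3) = (s + 1)*((s - 5)*(s + 1)*sin(s) + (s - 5)*(s + 4)*(s*cos(s) + sqrt(2)*sin(s + pi/4)) + (s - 5)*(s + 4)*sin(s) + (s + 1)*(s + 4)*sin(s))
(4) = (-33.228*t^4 - 26.2248*t^3 + 10.8574*t^2 + 0.0828*t + 4.1187)/(18.1476*t^8 - 14.8248*t^7 + 2.8572*t^6 + 13.6164*t^5 + 18.7492*t^4 - 9.9816*t^3 + 2.4141*t^2 + 9.063*t + 8.1225)
(5) = (0.7076*sin(w)^2 - 0.5974*sin(w) + 16.2315)*cos(w)/(0.0841*sin(w)^4 - 1.2122*sin(w)^3 + 1.0215*sin(w)^2 + 24.1186*sin(w) + 33.2929)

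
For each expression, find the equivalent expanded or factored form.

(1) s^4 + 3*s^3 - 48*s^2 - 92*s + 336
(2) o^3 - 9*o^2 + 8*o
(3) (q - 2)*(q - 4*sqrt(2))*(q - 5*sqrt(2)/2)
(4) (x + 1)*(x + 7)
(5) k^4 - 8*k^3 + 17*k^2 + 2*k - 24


(1) = (s - 6)*(s - 2)*(s + 4)*(s + 7)
(2) = o*(o - 8)*(o - 1)
(3) = q^3 - 13*sqrt(2)*q^2/2 - 2*q^2 + 13*sqrt(2)*q + 20*q - 40
(4) = x^2 + 8*x + 7
(5) = (k - 4)*(k - 3)*(k - 2)*(k + 1)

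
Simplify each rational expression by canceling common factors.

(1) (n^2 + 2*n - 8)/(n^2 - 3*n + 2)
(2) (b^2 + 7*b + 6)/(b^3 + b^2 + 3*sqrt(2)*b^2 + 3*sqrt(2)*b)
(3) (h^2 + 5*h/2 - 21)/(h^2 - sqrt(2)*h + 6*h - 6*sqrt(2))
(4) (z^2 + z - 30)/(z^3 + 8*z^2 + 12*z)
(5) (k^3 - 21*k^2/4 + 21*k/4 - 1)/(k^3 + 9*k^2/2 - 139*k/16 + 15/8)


(1) = (n + 4)/(n - 1)
(2) = (b + 6)/(b^2 + 3*sqrt(2)*b)
(3) = (2*h - 7)/(2*h - 2*sqrt(2))
(4) = (z - 5)/(z^2 + 2*z)
(5) = (4*k^2 - 20*k + 16)/(4*k^2 + 19*k - 30)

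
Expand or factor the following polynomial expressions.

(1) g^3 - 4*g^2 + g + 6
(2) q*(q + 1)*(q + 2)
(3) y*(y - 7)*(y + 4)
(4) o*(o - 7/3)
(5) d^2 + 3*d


(1) = (g - 3)*(g - 2)*(g + 1)
(2) = q^3 + 3*q^2 + 2*q
(3) = y^3 - 3*y^2 - 28*y
(4) = o^2 - 7*o/3
(5) = d*(d + 3)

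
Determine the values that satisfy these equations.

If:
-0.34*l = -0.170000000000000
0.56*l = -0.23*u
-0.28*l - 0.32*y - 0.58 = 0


Then:
l = 0.50
u = -1.22
y = -2.25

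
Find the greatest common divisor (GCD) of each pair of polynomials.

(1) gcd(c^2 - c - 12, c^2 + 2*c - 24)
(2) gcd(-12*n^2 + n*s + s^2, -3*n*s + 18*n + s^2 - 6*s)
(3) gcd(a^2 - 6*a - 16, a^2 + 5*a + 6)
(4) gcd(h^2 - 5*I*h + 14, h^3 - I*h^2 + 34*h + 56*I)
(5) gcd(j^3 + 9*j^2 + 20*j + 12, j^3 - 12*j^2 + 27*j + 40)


(1) = c - 4
(2) = -3*n + s
(3) = gcd((a - 8)*(a + 2), (a + 2)*(a + 3)) = a + 2
(4) = gcd((h - 7*I)*(h + 2*I), (h - 7*I)*(h + 2*I)*(h + 4*I)) = h^2 - 5*I*h + 14
(5) = gcd((j + 1)*(j + 2)*(j + 6), (j - 8)*(j - 5)*(j + 1)) = j + 1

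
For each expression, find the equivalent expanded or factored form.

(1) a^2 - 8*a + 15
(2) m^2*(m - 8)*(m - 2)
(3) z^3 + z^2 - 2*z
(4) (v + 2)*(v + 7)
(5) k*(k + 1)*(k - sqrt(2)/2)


(1) = (a - 5)*(a - 3)
(2) = m^4 - 10*m^3 + 16*m^2
(3) = z*(z - 1)*(z + 2)
(4) = v^2 + 9*v + 14
(5) = k^3 - sqrt(2)*k^2/2 + k^2 - sqrt(2)*k/2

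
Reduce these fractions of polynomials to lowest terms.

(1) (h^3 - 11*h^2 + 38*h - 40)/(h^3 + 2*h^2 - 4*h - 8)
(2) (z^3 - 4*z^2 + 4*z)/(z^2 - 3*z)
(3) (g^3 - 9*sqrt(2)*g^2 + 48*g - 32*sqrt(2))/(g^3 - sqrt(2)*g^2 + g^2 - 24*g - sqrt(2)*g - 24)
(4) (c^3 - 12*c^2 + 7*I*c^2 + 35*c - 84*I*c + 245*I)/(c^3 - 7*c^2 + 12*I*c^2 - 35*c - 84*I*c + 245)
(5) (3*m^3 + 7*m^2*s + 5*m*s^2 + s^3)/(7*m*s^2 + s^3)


(1) = (h^2 - 9*h + 20)/(h^2 + 4*h + 4)
(2) = (z^2 - 4*z + 4)/(z - 3)
(3) = (g^2 - 5*sqrt(2)*g + 8)/(g^2 + g*(1 + 3*sqrt(2)) + 3*sqrt(2))
(4) = (c - 5)/(c + 5*I)
(5) = (3*m^3 + 7*m^2*s + 5*m*s^2 + s^3)/(7*m*s^2 + s^3)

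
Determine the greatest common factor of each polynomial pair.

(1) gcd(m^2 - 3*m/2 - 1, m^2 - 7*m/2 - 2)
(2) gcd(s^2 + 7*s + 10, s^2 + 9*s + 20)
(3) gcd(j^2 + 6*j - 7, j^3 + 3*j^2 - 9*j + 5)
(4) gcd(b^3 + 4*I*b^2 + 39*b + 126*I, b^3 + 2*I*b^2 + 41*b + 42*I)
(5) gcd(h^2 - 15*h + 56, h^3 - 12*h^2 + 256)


(1) = m + 1/2
(2) = gcd((s + 2)*(s + 5), (s + 4)*(s + 5)) = s + 5
(3) = j - 1
(4) = gcd((b - 6*I)*(b + 3*I)*(b + 7*I), (b - 6*I)*(b + I)*(b + 7*I)) = b^2 + I*b + 42
(5) = gcd((h - 8)*(h - 7), (h - 8)^2*(h + 4)) = h - 8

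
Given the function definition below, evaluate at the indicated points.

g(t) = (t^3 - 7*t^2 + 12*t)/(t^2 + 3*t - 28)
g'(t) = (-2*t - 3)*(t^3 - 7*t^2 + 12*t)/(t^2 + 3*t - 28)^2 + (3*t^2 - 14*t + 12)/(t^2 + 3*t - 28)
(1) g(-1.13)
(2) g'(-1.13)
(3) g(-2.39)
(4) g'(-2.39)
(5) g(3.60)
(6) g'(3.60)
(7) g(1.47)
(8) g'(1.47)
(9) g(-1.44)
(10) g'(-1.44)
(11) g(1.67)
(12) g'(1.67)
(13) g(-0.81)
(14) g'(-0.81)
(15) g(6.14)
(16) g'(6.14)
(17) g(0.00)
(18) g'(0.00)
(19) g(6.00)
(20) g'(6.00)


(1) = 0.80
(2) = -1.03
(3) = 2.79
(4) = -2.29
(5) = 0.20
(6) = 0.38
(7) = -0.27
(8) = 0.02
(9) = 1.15
(10) = -1.26
(11) = -0.26
(12) = 0.07
(13) = 0.50
(14) = -0.83
(15) = 1.47
(16) = 0.59
(17) = 0.00
(18) = -0.43
(19) = 1.38
(20) = 0.59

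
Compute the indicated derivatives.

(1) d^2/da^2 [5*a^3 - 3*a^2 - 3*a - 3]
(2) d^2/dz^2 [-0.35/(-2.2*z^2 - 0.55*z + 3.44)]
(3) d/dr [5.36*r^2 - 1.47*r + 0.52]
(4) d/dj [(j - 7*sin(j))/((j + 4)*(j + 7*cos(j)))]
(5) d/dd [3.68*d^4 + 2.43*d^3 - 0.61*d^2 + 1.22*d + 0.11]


(1) = 30*a - 6
(2) = (-3.388*z^2 - 0.847*z + 0.35*(4.4*z + 0.55)*(8.8*z + 1.1) + 5.2976)/(2.2*z^2 + 0.55*z - 3.44)^3
(3) = 10.72*r - 1.47
(4) = (-7*sqrt(2)*j^2*cos(j + pi/4) - j^2 + 42*j*sin(j) - 28*j*cos(j) - 49*j + 49*sin(2*j)/2 + 28*sqrt(2)*sin(j + pi/4) - 196)/((j + 4)^2*(j + 7*cos(j))^2)
(5) = 14.72*d^3 + 7.29*d^2 - 1.22*d + 1.22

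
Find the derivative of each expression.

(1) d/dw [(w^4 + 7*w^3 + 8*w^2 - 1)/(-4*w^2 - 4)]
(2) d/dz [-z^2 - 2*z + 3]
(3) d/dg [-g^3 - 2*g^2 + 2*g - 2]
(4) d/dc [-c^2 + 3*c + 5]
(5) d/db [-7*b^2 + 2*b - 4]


(1) = w*(-2*w^4 - 7*w^3 - 4*w^2 - 21*w - 18)/(4*(w^4 + 2*w^2 + 1))
(2) = -2*z - 2
(3) = -3*g^2 - 4*g + 2
(4) = 3 - 2*c
(5) = 2 - 14*b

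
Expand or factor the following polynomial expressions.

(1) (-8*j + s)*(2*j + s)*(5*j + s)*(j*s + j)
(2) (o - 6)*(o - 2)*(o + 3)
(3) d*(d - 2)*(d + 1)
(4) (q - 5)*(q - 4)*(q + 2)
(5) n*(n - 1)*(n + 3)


(1) = -80*j^4*s - 80*j^4 - 46*j^3*s^2 - 46*j^3*s - j^2*s^3 - j^2*s^2 + j*s^4 + j*s^3
(2) = o^3 - 5*o^2 - 12*o + 36
(3) = d^3 - d^2 - 2*d
(4) = q^3 - 7*q^2 + 2*q + 40
(5) = n^3 + 2*n^2 - 3*n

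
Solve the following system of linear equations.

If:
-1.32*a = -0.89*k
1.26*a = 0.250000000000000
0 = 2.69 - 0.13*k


Then:
No Solution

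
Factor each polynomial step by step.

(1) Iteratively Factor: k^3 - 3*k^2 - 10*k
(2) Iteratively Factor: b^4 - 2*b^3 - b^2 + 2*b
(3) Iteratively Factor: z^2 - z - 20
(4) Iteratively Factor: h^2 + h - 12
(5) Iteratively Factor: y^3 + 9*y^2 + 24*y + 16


(1) = (k + 2)*(k^2 - 5*k) = k*(k + 2)*(k - 5)
(2) = (b - 2)*(b^3 - b) = (b - 2)*(b + 1)*(b^2 - b) = b*(b - 2)*(b + 1)*(b - 1)
(3) = (z - 5)*(z + 4)
(4) = (h - 3)*(h + 4)
(5) = (y + 4)*(y^2 + 5*y + 4) = (y + 4)^2*(y + 1)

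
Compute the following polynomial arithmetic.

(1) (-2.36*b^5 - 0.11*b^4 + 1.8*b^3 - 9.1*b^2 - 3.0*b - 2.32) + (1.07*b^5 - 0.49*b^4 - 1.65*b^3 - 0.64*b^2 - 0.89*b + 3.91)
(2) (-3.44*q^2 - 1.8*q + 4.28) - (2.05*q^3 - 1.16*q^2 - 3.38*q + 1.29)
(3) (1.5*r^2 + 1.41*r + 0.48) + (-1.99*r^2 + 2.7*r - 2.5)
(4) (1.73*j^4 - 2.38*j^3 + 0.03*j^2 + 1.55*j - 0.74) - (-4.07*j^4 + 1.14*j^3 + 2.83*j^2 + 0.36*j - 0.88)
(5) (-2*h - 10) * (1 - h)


(1) = -1.29*b^5 - 0.6*b^4 + 0.15*b^3 - 9.74*b^2 - 3.89*b + 1.59
(2) = -2.05*q^3 - 2.28*q^2 + 1.58*q + 2.99
(3) = -0.49*r^2 + 4.11*r - 2.02
(4) = 5.8*j^4 - 3.52*j^3 - 2.8*j^2 + 1.19*j + 0.14
(5) = 2*h^2 + 8*h - 10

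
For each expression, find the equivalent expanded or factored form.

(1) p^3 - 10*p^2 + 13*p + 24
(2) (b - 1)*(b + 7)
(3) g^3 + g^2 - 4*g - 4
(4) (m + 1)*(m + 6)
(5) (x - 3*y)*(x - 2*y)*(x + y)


(1) = (p - 8)*(p - 3)*(p + 1)
(2) = b^2 + 6*b - 7
(3) = (g - 2)*(g + 1)*(g + 2)
(4) = m^2 + 7*m + 6
(5) = x^3 - 4*x^2*y + x*y^2 + 6*y^3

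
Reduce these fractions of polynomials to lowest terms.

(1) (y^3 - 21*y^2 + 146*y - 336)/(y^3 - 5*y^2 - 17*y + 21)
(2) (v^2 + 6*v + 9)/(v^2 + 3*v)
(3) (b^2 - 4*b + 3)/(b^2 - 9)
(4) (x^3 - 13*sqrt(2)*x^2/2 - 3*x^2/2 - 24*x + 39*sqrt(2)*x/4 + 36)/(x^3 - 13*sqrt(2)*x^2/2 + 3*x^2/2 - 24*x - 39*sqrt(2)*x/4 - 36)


(1) = (y^2 - 14*y + 48)/(y^2 + 2*y - 3)
(2) = (v + 3)/v
(3) = (b - 1)/(b + 3)
(4) = (16*x - 24)/(16*x + 24)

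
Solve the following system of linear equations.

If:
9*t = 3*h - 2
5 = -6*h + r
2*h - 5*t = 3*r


Then:
h = -125/159
r = 15/53
t = -77/159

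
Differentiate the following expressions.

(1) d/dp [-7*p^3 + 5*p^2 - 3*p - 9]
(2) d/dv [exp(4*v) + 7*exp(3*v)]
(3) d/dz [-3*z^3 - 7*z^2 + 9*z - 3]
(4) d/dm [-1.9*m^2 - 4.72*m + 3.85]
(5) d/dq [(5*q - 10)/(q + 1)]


(1) = -21*p^2 + 10*p - 3
(2) = (4*exp(v) + 21)*exp(3*v)
(3) = -9*z^2 - 14*z + 9
(4) = -3.8*m - 4.72
(5) = 15/(q + 1)^2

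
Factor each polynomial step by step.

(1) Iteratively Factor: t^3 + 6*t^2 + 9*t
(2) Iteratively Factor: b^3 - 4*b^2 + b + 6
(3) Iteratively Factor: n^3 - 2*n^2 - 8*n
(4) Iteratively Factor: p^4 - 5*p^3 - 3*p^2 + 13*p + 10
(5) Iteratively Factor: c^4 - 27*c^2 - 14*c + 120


(1) = (t)*(t^2 + 6*t + 9) = t*(t + 3)*(t + 3)
(2) = (b - 2)*(b^2 - 2*b - 3) = (b - 2)*(b + 1)*(b - 3)
(3) = (n - 4)*(n^2 + 2*n) = (n - 4)*(n + 2)*(n)
(4) = (p - 5)*(p^3 - 3*p - 2) = (p - 5)*(p + 1)*(p^2 - p - 2) = (p - 5)*(p - 2)*(p + 1)*(p + 1)
(5) = (c - 2)*(c^3 + 2*c^2 - 23*c - 60) = (c - 2)*(c + 3)*(c^2 - c - 20) = (c - 5)*(c - 2)*(c + 3)*(c + 4)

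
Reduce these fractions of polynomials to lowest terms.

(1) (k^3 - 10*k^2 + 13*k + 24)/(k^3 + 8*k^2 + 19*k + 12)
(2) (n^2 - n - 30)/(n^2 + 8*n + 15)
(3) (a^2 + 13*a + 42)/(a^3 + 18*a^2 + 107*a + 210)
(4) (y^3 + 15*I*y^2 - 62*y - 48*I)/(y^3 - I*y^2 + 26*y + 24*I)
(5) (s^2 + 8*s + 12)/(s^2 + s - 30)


(1) = (k^2 - 11*k + 24)/(k^2 + 7*k + 12)
(2) = (n - 6)/(n + 3)
(3) = 1/(a + 5)
(4) = (y^2 + 14*I*y - 48)/(y^2 - 2*I*y + 24)
(5) = (s + 2)/(s - 5)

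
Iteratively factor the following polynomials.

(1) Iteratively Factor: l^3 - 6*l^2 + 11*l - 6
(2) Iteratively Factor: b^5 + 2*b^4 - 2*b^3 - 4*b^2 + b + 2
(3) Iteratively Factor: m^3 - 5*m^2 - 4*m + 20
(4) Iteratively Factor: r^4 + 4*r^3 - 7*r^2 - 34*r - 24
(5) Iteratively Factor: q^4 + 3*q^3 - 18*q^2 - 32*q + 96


(1) = (l - 3)*(l^2 - 3*l + 2) = (l - 3)*(l - 2)*(l - 1)
(2) = (b + 1)*(b^4 + b^3 - 3*b^2 - b + 2) = (b + 1)^2*(b^3 - 3*b + 2) = (b - 1)*(b + 1)^2*(b^2 + b - 2) = (b - 1)*(b + 1)^2*(b + 2)*(b - 1)
(3) = (m - 2)*(m^2 - 3*m - 10) = (m - 2)*(m + 2)*(m - 5)
(4) = (r + 2)*(r^3 + 2*r^2 - 11*r - 12) = (r + 2)*(r + 4)*(r^2 - 2*r - 3) = (r - 3)*(r + 2)*(r + 4)*(r + 1)
(5) = (q + 4)*(q^3 - q^2 - 14*q + 24) = (q - 3)*(q + 4)*(q^2 + 2*q - 8) = (q - 3)*(q + 4)^2*(q - 2)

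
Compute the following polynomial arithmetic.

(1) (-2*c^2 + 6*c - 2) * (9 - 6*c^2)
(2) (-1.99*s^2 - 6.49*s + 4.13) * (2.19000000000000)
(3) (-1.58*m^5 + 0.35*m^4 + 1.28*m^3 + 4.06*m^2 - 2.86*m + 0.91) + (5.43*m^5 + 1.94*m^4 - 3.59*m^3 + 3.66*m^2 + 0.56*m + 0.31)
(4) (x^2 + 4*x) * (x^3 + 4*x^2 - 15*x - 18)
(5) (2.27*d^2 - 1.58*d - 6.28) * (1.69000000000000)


(1) = 12*c^4 - 36*c^3 - 6*c^2 + 54*c - 18
(2) = -4.3581*s^2 - 14.2131*s + 9.0447
(3) = 3.85*m^5 + 2.29*m^4 - 2.31*m^3 + 7.72*m^2 - 2.3*m + 1.22
(4) = x^5 + 8*x^4 + x^3 - 78*x^2 - 72*x
(5) = 3.8363*d^2 - 2.6702*d - 10.6132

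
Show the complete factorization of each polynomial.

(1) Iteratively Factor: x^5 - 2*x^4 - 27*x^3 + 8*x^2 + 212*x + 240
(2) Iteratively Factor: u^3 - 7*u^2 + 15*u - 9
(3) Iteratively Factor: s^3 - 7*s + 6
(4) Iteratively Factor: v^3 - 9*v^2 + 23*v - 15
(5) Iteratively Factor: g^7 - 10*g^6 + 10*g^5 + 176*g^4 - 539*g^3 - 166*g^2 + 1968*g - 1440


(1) = (x + 2)*(x^4 - 4*x^3 - 19*x^2 + 46*x + 120) = (x + 2)*(x + 3)*(x^3 - 7*x^2 + 2*x + 40) = (x + 2)^2*(x + 3)*(x^2 - 9*x + 20) = (x - 5)*(x + 2)^2*(x + 3)*(x - 4)
(2) = (u - 3)*(u^2 - 4*u + 3) = (u - 3)*(u - 1)*(u - 3)
(3) = (s - 2)*(s^2 + 2*s - 3) = (s - 2)*(s - 1)*(s + 3)
(4) = (v - 5)*(v^2 - 4*v + 3) = (v - 5)*(v - 1)*(v - 3)
(5) = (g + 2)*(g^6 - 12*g^5 + 34*g^4 + 108*g^3 - 755*g^2 + 1344*g - 720) = (g + 2)*(g + 4)*(g^5 - 16*g^4 + 98*g^3 - 284*g^2 + 381*g - 180) = (g - 3)*(g + 2)*(g + 4)*(g^4 - 13*g^3 + 59*g^2 - 107*g + 60) = (g - 3)*(g - 1)*(g + 2)*(g + 4)*(g^3 - 12*g^2 + 47*g - 60) = (g - 5)*(g - 3)*(g - 1)*(g + 2)*(g + 4)*(g^2 - 7*g + 12) = (g - 5)*(g - 4)*(g - 3)*(g - 1)*(g + 2)*(g + 4)*(g - 3)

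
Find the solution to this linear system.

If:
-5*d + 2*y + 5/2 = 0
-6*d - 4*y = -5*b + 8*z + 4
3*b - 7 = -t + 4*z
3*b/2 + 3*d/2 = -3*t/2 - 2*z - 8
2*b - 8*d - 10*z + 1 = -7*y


Then:
b = 1186/7
d = 173/7
t = -3849/14
y = 1695/28
z = 3169/56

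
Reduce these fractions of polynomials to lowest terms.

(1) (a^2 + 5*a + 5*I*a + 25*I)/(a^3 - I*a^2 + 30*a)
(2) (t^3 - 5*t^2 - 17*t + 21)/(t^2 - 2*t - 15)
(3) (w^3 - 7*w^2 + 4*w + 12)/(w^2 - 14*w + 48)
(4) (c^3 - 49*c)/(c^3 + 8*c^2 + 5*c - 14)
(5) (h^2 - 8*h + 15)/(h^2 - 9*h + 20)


(1) = (a + 5)/(a^2 - 6*I*a)
(2) = (t^2 - 8*t + 7)/(t - 5)
(3) = (w^2 - w - 2)/(w - 8)
(4) = (c^2 - 7*c)/(c^2 + c - 2)
(5) = (h - 3)/(h - 4)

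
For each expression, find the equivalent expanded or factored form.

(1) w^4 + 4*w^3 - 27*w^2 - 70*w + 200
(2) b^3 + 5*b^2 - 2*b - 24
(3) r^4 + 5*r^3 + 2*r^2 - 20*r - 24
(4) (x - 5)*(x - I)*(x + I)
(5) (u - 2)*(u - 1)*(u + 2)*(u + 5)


(1) = (w - 4)*(w - 2)*(w + 5)^2
(2) = (b - 2)*(b + 3)*(b + 4)
(3) = (r - 2)*(r + 2)^2*(r + 3)
(4) = x^3 - 5*x^2 + x - 5
(5) = u^4 + 4*u^3 - 9*u^2 - 16*u + 20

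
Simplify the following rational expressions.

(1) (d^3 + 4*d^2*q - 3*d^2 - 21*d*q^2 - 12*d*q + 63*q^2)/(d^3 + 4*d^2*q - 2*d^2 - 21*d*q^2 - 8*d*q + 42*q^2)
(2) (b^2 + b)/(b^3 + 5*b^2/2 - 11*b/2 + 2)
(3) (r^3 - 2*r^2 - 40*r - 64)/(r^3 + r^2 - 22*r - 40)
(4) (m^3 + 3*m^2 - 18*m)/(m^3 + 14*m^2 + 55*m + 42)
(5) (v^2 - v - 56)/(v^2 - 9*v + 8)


(1) = (d - 3)/(d - 2)
(2) = (2*b^2 + 2*b)/(2*b^3 + 5*b^2 - 11*b + 4)
(3) = (r - 8)/(r - 5)
(4) = (m^2 - 3*m)/(m^2 + 8*m + 7)
(5) = (v + 7)/(v - 1)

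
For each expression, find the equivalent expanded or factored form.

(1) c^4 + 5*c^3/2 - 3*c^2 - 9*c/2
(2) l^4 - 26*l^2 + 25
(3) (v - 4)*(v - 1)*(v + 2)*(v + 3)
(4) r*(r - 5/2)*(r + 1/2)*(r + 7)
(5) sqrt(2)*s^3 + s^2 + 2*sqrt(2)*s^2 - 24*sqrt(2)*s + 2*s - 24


(1) = c*(c - 3/2)*(c + 1)*(c + 3)
(2) = (l - 5)*(l - 1)*(l + 1)*(l + 5)
(3) = v^4 - 15*v^2 - 10*v + 24
(4) = r^4 + 5*r^3 - 61*r^2/4 - 35*r/4
(5) = (s - 4)*(s + 6)*(sqrt(2)*s + 1)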